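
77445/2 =38722 + 1/2 = 38722.50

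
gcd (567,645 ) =3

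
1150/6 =191  +  2/3 = 191.67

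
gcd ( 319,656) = 1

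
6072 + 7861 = 13933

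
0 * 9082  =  0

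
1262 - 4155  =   - 2893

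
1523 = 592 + 931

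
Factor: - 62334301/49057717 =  - 23^1*31^( - 1)*1019^( - 1)*1553^(-1)*2710187^1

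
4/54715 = 4/54715 = 0.00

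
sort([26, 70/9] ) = [ 70/9,26] 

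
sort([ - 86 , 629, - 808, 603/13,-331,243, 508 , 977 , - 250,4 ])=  [ - 808, - 331, - 250, - 86,4, 603/13,243,508, 629,977]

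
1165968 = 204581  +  961387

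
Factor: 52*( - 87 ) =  - 4524 = - 2^2 * 3^1 * 13^1 * 29^1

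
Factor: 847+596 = 1443 = 3^1 * 13^1*37^1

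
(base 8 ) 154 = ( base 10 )108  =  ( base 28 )3o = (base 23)4g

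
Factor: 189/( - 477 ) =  - 21/53 = - 3^1*7^1* 53^(  -  1)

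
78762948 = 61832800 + 16930148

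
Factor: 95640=2^3*3^1 * 5^1*797^1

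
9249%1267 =380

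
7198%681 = 388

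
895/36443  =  895/36443= 0.02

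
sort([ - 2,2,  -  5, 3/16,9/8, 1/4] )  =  [ - 5,  -  2,3/16,1/4, 9/8,2 ] 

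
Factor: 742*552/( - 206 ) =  - 204792/103=- 2^3*3^1*7^1*23^1*53^1 *103^( - 1)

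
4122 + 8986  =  13108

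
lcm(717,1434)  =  1434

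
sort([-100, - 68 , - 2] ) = [ - 100, - 68,-2 ] 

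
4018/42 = 95 + 2/3 = 95.67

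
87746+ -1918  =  85828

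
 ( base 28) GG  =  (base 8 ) 720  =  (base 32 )EG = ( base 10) 464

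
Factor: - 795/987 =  - 5^1*7^( - 1 )*47^ ( - 1 )* 53^1 = - 265/329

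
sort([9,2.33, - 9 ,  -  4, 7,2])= [  -  9, - 4, 2, 2.33, 7, 9] 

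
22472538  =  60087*374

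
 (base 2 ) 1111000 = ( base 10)120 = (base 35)3F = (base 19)66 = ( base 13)93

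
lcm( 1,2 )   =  2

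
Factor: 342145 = 5^1*41^1*1669^1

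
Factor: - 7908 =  - 2^2 * 3^1*659^1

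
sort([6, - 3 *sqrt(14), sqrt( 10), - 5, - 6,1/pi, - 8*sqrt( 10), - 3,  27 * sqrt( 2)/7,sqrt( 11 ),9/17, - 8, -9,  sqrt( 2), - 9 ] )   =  [ - 8*sqrt( 10 ), - 3*sqrt (14), - 9, - 9, - 8, - 6, - 5, - 3,1/pi,9/17,sqrt ( 2),sqrt( 10),sqrt(11), 27*sqrt( 2 ) /7, 6 ]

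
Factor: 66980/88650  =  2^1*3^( - 2 ) * 5^( - 1)*17^1 = 34/45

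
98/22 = 49/11 = 4.45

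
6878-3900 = 2978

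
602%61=53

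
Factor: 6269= 6269^1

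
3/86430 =1/28810 = 0.00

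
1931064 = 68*28398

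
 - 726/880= - 1 + 7/40 = -  0.82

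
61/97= 61/97  =  0.63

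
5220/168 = 31 + 1/14 = 31.07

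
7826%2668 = 2490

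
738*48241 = 35601858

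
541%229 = 83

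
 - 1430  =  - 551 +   -  879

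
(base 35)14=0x27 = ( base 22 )1H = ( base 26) 1D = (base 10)39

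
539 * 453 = 244167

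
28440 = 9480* 3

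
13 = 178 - 165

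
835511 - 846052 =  - 10541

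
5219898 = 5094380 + 125518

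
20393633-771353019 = -750959386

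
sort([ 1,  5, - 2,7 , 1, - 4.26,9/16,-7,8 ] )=[ - 7,  -  4.26, - 2,9/16,  1,1,5,  7,8] 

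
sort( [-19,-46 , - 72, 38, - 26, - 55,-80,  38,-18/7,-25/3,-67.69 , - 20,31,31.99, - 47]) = [-80, - 72, - 67.69, - 55,  -  47, - 46,-26, - 20,-19, - 25/3, - 18/7,31,  31.99,38, 38 ]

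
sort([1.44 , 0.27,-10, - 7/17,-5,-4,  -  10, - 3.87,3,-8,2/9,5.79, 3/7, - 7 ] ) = [ - 10, - 10, - 8,-7,-5 , - 4, - 3.87,- 7/17,2/9,0.27, 3/7,1.44, 3,5.79 ]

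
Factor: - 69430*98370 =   -  6829829100 = - 2^2 *3^2*5^2*53^1*131^1*1093^1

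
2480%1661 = 819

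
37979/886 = 37979/886 = 42.87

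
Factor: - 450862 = - 2^1 *225431^1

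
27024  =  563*48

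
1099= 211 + 888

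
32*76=2432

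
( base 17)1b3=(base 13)2ab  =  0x1DF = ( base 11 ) 3A6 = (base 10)479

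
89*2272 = 202208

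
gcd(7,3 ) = 1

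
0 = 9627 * 0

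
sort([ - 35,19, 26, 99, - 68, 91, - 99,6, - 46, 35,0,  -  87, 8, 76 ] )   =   [ - 99, -87, - 68, - 46, - 35,0,6, 8,19, 26, 35 , 76, 91,99 ]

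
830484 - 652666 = 177818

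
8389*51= 427839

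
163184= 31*5264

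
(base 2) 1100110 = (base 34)30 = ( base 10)102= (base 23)4A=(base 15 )6C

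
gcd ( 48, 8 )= 8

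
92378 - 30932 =61446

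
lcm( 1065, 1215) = 86265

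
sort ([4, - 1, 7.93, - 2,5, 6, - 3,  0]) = [-3,  -  2, - 1, 0,4,  5, 6,7.93] 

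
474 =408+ 66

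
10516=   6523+3993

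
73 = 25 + 48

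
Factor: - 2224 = - 2^4*139^1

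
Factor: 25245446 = 2^1 * 83^1*152081^1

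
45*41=1845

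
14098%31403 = 14098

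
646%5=1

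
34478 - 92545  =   - 58067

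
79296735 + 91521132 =170817867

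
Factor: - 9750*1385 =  - 13503750 =- 2^1*3^1*5^4*13^1*277^1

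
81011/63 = 11573/9= 1285.89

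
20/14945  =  4/2989 = 0.00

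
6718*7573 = 50875414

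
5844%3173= 2671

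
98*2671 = 261758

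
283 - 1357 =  - 1074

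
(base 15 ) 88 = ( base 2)10000000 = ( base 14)92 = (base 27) 4k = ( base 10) 128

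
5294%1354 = 1232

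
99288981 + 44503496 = 143792477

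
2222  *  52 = 115544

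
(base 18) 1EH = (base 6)2425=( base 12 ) 415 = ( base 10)593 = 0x251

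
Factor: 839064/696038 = 419532/348019 = 2^2*3^1*7^(-1)*83^( - 1)*599^( - 1)*34961^1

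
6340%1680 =1300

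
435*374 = 162690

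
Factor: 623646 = 2^1*3^3*11549^1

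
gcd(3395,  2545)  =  5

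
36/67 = 36/67 = 0.54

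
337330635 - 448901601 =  - 111570966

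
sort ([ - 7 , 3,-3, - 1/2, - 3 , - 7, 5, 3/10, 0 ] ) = [ - 7, - 7, - 3 , - 3, - 1/2, 0, 3/10, 3, 5] 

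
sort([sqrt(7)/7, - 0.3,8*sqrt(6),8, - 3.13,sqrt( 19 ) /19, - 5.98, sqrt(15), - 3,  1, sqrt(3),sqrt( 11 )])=[ - 5.98, - 3.13, - 3,-0.3, sqrt ( 19 ) /19 , sqrt ( 7)/7,1,sqrt(3),sqrt( 11) , sqrt( 15 ),8,8 * sqrt( 6)]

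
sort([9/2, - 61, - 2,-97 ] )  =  [-97 , - 61, - 2,9/2]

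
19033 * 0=0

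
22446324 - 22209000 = 237324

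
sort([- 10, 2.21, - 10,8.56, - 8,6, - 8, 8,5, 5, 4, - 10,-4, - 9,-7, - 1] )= [ - 10, - 10,-10, - 9, - 8,-8, - 7, - 4, - 1,2.21,  4, 5 , 5, 6, 8,8.56]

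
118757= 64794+53963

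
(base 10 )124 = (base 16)7c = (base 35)3J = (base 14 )8c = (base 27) 4g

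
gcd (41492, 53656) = 4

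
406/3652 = 203/1826= 0.11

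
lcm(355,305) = 21655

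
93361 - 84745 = 8616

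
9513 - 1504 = 8009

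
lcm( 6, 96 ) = 96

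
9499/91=1357/13 = 104.38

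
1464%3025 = 1464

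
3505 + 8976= 12481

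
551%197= 157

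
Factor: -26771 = -19^1 *1409^1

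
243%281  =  243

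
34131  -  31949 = 2182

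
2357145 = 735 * 3207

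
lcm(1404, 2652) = 23868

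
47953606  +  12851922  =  60805528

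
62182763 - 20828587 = 41354176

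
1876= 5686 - 3810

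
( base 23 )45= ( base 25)3m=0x61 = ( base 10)97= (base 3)10121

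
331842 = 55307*6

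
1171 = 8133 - 6962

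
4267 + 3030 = 7297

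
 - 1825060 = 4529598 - 6354658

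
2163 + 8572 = 10735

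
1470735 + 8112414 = 9583149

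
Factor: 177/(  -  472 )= - 2^(-3 )*3^1 =- 3/8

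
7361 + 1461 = 8822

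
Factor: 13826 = 2^1*31^1 *223^1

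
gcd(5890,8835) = 2945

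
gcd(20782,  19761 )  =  1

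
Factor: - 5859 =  - 3^3*7^1*31^1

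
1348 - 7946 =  - 6598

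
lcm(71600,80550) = 644400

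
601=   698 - 97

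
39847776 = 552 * 72188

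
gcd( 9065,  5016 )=1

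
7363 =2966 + 4397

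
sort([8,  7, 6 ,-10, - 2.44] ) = [  -  10, - 2.44,6, 7, 8 ]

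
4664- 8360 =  - 3696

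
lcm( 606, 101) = 606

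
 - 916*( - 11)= 10076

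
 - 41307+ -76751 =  - 118058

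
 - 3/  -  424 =3/424 =0.01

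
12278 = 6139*2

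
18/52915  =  18/52915 = 0.00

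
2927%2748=179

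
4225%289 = 179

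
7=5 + 2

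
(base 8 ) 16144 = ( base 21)ga2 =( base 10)7268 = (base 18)147E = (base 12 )4258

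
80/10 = 8 = 8.00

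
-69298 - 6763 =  - 76061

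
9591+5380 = 14971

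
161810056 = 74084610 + 87725446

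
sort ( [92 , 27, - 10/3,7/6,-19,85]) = [ - 19, - 10/3,7/6 , 27,  85, 92] 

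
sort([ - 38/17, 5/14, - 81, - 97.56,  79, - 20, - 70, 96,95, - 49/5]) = [ - 97.56, - 81, - 70,  -  20, - 49/5, - 38/17,5/14,79 , 95, 96]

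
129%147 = 129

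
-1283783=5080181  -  6363964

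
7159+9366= 16525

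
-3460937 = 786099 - 4247036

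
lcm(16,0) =0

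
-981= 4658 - 5639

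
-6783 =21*( - 323) 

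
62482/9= 6942+4/9 = 6942.44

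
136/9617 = 136/9617 = 0.01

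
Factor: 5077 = 5077^1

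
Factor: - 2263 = -31^1 * 73^1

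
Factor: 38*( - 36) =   -  2^3*3^2*19^1 = - 1368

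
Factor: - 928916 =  - 2^2 * 263^1 * 883^1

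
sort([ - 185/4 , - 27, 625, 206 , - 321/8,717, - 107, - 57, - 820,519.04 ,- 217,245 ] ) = [ - 820, - 217, - 107 ,-57,-185/4, - 321/8 , - 27, 206,245,519.04,  625, 717 ]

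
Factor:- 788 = - 2^2 * 197^1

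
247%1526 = 247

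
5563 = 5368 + 195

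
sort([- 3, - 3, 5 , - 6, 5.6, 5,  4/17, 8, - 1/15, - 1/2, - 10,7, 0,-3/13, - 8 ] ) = [ - 10 , - 8, - 6 , - 3 , - 3,-1/2, - 3/13, - 1/15, 0, 4/17, 5, 5 , 5.6,7, 8]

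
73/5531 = 73/5531=0.01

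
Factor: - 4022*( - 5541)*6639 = 147956103378 = 2^1*3^2* 1847^1 * 2011^1* 2213^1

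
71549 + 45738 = 117287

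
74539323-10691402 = 63847921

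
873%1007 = 873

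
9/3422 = 9/3422 = 0.00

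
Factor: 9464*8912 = 2^7*7^1 *13^2*557^1 =84343168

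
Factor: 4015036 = 2^2*761^1*1319^1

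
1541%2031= 1541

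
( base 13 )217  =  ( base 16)166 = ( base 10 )358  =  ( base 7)1021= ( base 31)BH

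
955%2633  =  955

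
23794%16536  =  7258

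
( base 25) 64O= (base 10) 3874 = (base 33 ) 3ID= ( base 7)14203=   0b111100100010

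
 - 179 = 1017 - 1196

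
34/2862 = 17/1431 = 0.01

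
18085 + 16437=34522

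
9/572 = 9/572 = 0.02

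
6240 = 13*480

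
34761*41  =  1425201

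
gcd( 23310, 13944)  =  42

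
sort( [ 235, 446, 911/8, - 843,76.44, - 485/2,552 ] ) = [ - 843, - 485/2,76.44,911/8,235,  446,552]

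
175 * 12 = 2100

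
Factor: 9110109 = 3^1*43^1*70621^1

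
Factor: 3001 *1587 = 4762587 = 3^1*23^2 * 3001^1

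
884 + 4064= 4948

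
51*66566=3394866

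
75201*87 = 6542487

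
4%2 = 0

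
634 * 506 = 320804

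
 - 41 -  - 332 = 291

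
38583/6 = 12861/2 = 6430.50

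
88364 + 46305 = 134669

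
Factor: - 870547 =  - 870547^1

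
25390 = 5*5078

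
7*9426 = 65982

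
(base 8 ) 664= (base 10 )436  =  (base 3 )121011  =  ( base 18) 164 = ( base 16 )1b4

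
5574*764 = 4258536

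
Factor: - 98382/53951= - 2^1*3^1*19^1*863^1 * 53951^( - 1)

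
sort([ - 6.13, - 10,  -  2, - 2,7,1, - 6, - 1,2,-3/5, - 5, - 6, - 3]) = [ - 10, - 6.13, - 6, - 6, - 5, - 3, - 2, - 2,-1 , - 3/5, 1, 2 , 7 ]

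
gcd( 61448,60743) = 1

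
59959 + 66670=126629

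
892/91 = 9 + 73/91= 9.80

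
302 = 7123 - 6821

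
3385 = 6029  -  2644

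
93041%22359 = 3605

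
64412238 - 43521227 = 20891011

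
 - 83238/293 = - 83238/293 = - 284.09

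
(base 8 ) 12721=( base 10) 5585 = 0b1010111010001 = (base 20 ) dj5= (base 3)21122212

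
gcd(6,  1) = 1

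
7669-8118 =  - 449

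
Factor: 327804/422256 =2^( - 2)*19^( - 1)*59^1 = 59/76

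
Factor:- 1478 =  - 2^1*739^1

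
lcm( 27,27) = 27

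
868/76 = 217/19 = 11.42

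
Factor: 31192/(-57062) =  - 2^2*7^1*103^ ( -1) * 277^(  -  1)*557^1 =-15596/28531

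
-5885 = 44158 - 50043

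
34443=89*387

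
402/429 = 134/143 = 0.94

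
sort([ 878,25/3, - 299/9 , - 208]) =[ - 208, - 299/9, 25/3,878 ] 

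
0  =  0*88940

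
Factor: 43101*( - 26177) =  - 1128254877 = -3^2*4789^1*26177^1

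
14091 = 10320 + 3771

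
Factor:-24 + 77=53^1   =  53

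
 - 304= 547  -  851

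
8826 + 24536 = 33362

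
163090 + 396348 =559438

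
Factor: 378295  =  5^1*75659^1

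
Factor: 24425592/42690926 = 2^2* 3^1*67^( - 1 )*109^1*9337^1*318589^(-1) = 12212796/21345463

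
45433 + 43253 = 88686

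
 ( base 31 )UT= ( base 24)1fn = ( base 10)959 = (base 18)2H5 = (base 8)1677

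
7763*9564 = 74245332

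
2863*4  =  11452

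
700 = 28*25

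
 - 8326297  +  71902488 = 63576191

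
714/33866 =51/2419 = 0.02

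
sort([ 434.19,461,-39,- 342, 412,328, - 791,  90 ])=[ - 791, - 342, - 39  ,  90, 328,412,434.19, 461 ]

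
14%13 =1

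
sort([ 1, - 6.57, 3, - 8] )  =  [ - 8, - 6.57,  1 , 3] 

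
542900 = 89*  6100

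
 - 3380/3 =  -1127 + 1/3 = - 1126.67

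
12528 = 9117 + 3411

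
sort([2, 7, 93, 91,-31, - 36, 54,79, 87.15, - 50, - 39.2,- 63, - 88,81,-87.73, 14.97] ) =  [ - 88, - 87.73, - 63,-50, - 39.2, - 36, - 31 , 2,  7,  14.97, 54 , 79, 81, 87.15,91,93]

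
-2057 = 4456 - 6513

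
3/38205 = 1/12735 = 0.00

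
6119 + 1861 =7980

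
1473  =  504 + 969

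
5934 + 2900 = 8834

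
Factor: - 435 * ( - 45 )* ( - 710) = -2^1* 3^3*5^3*29^1*71^1= -13898250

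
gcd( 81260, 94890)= 10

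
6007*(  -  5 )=  -  30035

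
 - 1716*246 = - 422136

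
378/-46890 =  - 1+2584/2605  =  - 0.01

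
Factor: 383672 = 2^3* 199^1*241^1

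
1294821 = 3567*363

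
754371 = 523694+230677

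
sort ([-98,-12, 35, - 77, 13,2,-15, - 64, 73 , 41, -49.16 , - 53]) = [-98, - 77, - 64, - 53,-49.16 ,-15, - 12, 2, 13, 35, 41, 73]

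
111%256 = 111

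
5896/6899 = 5896/6899 = 0.85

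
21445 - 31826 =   -  10381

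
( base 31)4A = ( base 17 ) 7f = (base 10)134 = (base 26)54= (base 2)10000110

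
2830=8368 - 5538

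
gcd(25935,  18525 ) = 3705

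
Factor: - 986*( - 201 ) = 2^1*3^1*17^1*29^1*67^1 = 198186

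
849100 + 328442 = 1177542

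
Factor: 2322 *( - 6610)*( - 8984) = 137890205280 = 2^5* 3^3 * 5^1*43^1*661^1*1123^1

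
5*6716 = 33580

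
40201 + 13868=54069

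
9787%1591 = 241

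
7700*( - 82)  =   - 631400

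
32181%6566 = 5917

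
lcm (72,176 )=1584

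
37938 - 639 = 37299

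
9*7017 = 63153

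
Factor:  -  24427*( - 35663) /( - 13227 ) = - 871140101/13227 = - 3^ ( - 1)*13^1*19^1*1877^1*1879^1 * 4409^ ( - 1) 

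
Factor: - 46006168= - 2^3*13^1* 442367^1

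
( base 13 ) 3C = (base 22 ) 27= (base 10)51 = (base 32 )1J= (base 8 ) 63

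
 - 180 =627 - 807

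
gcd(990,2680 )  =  10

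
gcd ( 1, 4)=1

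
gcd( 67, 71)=1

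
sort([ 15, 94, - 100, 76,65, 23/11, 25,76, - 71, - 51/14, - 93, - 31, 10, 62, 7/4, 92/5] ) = [ - 100, - 93,  -  71, -31, - 51/14, 7/4, 23/11,10,  15,92/5, 25,62, 65, 76,76,94 ]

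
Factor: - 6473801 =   -  6473801^1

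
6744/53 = 6744/53 = 127.25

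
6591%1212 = 531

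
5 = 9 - 4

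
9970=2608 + 7362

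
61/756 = 61/756 =0.08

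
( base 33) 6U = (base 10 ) 228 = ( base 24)9C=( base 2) 11100100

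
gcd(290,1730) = 10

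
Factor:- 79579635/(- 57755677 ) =3^1*5^1*7^( - 1)*17^1*31^1*10067^1*8250811^(  -  1) 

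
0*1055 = 0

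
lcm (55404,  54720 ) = 4432320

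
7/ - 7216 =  - 7/7216 = - 0.00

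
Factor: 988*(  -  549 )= - 2^2*3^2*13^1*19^1*61^1 = - 542412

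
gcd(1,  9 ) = 1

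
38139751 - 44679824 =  - 6540073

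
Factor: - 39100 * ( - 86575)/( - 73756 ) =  - 846270625/18439 = - 5^4  *  17^1*23^1*3463^1*18439^( - 1 ) 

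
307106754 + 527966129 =835072883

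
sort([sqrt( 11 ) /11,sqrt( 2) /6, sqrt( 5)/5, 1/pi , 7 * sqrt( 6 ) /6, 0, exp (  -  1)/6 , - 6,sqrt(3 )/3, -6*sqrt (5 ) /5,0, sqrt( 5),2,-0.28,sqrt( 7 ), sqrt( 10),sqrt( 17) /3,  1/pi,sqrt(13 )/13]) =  [ - 6, - 6*sqrt( 5 ) /5, - 0.28, 0, 0,  exp(  -  1)/6,sqrt(2)/6 , sqrt(13 ) /13, sqrt ( 11)/11, 1/pi , 1/pi,sqrt(5 )/5,sqrt( 3 ) /3,sqrt( 17 ) /3,2,sqrt (5 ),  sqrt (7 ),7*sqrt( 6 ) /6,sqrt( 10 ) ] 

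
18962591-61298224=-42335633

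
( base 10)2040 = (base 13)C0C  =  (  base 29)2ca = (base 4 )133320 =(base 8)3770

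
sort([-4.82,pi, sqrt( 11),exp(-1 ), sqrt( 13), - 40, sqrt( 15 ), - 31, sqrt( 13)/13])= [ - 40, - 31, - 4.82,  sqrt( 13) /13,exp( -1), pi,sqrt( 11),sqrt(13) , sqrt(15)]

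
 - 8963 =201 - 9164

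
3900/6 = 650 = 650.00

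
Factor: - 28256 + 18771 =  - 9485 = - 5^1 * 7^1*271^1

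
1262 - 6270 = -5008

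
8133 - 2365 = 5768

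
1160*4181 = 4849960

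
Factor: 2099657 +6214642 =3^3  *  7^1*43991^1 = 8314299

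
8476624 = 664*12766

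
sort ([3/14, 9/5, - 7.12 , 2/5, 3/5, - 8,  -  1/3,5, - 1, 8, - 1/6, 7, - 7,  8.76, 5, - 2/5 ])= [ - 8, - 7.12, - 7, - 1, - 2/5, - 1/3 ,- 1/6,  3/14 , 2/5,3/5, 9/5, 5,5,7, 8, 8.76 ] 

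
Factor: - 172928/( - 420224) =7^(-1) * 67^( - 1 )*193^1 = 193/469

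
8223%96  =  63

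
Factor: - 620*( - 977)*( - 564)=- 341637360  =  - 2^4 *3^1*5^1*31^1 *47^1*977^1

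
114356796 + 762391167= 876747963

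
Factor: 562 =2^1*281^1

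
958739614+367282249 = 1326021863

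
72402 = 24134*3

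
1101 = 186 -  - 915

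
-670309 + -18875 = - 689184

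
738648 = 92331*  8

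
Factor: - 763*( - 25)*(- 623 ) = -11883725 = - 5^2 * 7^2*89^1*109^1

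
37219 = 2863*13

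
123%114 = 9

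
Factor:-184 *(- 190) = 2^4*5^1*19^1*23^1=34960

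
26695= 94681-67986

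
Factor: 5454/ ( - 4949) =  - 54/49 = -2^1*3^3*7^( - 2)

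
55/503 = 55/503 = 0.11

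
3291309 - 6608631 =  - 3317322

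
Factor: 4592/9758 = 2^3 *17^(-1 ) = 8/17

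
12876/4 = 3219 = 3219.00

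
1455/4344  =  485/1448 = 0.33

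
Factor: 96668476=2^2* 2269^1 * 10651^1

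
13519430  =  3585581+9933849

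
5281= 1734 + 3547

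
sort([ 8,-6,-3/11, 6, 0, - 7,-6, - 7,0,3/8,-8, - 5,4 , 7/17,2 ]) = [- 8, - 7,- 7, - 6, - 6, - 5,-3/11,0,0,3/8,7/17,2,4,6, 8 ]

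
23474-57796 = -34322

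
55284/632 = 13821/158 = 87.47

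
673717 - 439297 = 234420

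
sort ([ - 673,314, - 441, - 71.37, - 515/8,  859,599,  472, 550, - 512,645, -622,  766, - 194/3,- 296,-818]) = [-818, - 673, - 622, - 512, - 441, - 296, - 71.37, - 194/3,-515/8, 314 , 472,  550, 599,645  ,  766, 859]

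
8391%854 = 705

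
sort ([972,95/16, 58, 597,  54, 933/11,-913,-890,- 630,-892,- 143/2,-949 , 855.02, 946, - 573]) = [-949, - 913,  -  892,-890, - 630,-573,-143/2, 95/16, 54, 58, 933/11, 597, 855.02, 946, 972]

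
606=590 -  - 16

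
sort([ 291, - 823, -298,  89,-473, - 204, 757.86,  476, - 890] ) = [ - 890, - 823, - 473 , - 298, - 204, 89, 291, 476, 757.86 ]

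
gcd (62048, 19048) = 8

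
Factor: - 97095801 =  - 3^1*11^1*449^1*6553^1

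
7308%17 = 15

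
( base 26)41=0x69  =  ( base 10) 105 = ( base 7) 210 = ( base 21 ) 50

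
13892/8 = 3473/2=1736.50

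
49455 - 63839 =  -14384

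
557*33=18381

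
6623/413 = 16 + 15/413  =  16.04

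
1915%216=187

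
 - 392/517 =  - 1 + 125/517 =- 0.76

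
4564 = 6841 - 2277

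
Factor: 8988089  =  11^1*103^1*7933^1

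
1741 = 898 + 843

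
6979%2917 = 1145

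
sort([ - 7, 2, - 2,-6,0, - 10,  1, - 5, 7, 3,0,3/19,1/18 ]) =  [ - 10,-7, - 6, - 5, - 2, 0,0,  1/18, 3/19,1,2,  3, 7] 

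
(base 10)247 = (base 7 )502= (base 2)11110111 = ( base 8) 367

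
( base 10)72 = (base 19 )3f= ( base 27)2I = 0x48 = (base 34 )24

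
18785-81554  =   -62769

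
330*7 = 2310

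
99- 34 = 65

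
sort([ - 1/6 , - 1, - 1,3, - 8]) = [- 8, - 1, - 1, -1/6,3]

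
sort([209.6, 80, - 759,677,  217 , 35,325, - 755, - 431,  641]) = [ - 759, - 755, - 431,35,80 , 209.6, 217, 325 , 641, 677]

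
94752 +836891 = 931643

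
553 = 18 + 535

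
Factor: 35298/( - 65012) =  - 17649/32506 = - 2^(-1)*3^2*37^1*53^1*16253^( - 1 )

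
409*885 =361965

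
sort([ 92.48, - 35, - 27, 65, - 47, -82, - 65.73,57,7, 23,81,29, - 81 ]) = [ - 82 , - 81, - 65.73, - 47, - 35, - 27,7,23 , 29,57,65,81, 92.48]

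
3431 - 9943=-6512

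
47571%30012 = 17559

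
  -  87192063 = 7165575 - 94357638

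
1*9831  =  9831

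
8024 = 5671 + 2353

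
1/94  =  1/94 = 0.01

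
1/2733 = 1/2733 = 0.00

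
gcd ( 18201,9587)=1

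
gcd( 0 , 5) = 5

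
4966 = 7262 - 2296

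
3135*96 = 300960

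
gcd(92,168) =4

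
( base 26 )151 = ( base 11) 674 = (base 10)807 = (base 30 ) qr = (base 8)1447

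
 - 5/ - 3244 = 5/3244 = 0.00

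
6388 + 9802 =16190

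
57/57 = 1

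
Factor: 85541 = 113^1*757^1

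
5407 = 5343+64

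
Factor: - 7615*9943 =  - 75715945= -5^1*61^1*163^1*1523^1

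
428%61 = 1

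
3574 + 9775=13349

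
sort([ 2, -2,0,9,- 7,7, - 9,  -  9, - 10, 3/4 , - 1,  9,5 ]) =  [-10 ,-9, - 9, - 7, - 2, - 1,  0,3/4,2,5,7,9,9] 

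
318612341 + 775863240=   1094475581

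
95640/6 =15940=15940.00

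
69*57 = 3933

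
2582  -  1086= 1496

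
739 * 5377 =3973603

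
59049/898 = 65 + 679/898 = 65.76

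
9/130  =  9/130 = 0.07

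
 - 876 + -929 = - 1805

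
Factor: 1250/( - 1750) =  - 5^1*7^( - 1)= - 5/7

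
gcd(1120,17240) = 40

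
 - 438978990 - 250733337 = - 689712327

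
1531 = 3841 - 2310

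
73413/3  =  24471= 24471.00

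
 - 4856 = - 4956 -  - 100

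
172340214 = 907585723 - 735245509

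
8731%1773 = 1639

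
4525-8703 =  - 4178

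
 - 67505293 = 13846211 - 81351504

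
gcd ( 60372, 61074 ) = 702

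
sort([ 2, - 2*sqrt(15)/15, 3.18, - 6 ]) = [  -  6,-2 * sqrt(15 ) /15,  2,3.18]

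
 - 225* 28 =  - 6300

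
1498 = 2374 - 876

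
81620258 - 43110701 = 38509557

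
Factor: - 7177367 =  - 7177367^1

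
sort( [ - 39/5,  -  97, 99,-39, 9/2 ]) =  [-97, - 39, - 39/5, 9/2, 99]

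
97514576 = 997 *97808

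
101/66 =1 + 35/66 = 1.53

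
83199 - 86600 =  - 3401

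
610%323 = 287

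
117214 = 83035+34179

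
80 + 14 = 94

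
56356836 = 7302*7718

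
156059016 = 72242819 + 83816197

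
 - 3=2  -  5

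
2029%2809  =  2029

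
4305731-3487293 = 818438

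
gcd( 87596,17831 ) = 1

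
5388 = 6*898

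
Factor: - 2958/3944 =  - 2^(-2 )*3^1  =  - 3/4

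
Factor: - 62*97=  - 2^1* 31^1 * 97^1 = - 6014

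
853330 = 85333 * 10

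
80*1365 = 109200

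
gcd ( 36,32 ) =4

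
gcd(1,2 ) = 1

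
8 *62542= 500336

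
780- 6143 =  - 5363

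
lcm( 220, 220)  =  220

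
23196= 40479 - 17283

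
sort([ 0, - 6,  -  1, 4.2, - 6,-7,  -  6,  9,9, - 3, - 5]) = [ - 7 , - 6,-6, - 6, - 5,  -  3,- 1, 0, 4.2,9,9]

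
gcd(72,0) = 72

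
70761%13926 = 1131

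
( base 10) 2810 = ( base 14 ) 104a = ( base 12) 1762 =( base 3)10212002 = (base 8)5372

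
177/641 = 177/641=0.28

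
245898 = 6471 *38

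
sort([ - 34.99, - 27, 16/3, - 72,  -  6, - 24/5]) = [ - 72, - 34.99,-27, - 6, - 24/5,  16/3]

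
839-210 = 629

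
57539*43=2474177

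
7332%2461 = 2410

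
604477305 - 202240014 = 402237291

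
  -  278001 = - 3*92667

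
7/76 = 7/76 = 0.09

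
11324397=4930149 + 6394248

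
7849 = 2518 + 5331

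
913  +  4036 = 4949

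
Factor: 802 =2^1*401^1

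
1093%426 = 241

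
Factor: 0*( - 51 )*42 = 0 = 0^1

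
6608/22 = 3304/11=300.36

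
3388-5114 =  - 1726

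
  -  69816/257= - 69816/257  =  -  271.66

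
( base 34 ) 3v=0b10000101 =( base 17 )7e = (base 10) 133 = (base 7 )250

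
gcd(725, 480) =5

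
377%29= 0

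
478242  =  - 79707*( - 6)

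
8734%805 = 684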